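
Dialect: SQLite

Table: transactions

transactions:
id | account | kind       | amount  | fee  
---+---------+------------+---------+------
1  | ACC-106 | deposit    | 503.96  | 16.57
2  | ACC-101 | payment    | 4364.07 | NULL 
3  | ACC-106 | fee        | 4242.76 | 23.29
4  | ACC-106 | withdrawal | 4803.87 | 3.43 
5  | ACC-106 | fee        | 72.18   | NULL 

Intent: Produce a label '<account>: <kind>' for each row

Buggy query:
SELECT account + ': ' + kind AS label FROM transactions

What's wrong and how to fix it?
Bug: '+' is numeric addition; on text columns SQLite converts them to 0 instead of concatenating

Fix: Replace + with || to concatenate text

Corrected query:
SELECT account || ': ' || kind AS label FROM transactions

Result:
label              
-------------------
ACC-106: deposit   
ACC-101: payment   
ACC-106: fee       
ACC-106: withdrawal
ACC-106: fee       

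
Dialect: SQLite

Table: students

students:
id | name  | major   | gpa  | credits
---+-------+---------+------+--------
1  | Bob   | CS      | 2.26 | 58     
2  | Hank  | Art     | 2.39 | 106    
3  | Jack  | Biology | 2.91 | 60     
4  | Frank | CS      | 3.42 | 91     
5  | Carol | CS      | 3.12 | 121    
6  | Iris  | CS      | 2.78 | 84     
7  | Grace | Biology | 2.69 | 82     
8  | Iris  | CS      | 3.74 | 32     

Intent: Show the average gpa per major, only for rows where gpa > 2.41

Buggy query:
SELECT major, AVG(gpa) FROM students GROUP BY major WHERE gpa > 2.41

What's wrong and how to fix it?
Bug: WHERE cannot follow GROUP BY

Fix: Move the WHERE clause before GROUP BY

Corrected query:
SELECT major, AVG(gpa) FROM students WHERE gpa > 2.41 GROUP BY major

Result:
major   | AVG(gpa)
--------+---------
Biology | 2.8     
CS      | 3.265   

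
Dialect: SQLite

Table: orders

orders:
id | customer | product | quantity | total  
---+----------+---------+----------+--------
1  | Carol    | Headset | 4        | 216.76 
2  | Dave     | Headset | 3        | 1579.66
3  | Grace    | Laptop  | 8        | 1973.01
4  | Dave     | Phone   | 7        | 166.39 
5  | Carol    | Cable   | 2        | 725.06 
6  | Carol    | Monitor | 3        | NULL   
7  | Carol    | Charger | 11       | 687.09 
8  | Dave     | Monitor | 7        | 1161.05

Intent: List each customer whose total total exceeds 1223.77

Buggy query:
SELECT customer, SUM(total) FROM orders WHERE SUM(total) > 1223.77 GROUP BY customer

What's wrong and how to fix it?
Bug: SUM(total) is an aggregate, but WHERE filters rows before aggregation

Fix: Move the aggregate condition to a HAVING clause

Corrected query:
SELECT customer, SUM(total) FROM orders GROUP BY customer HAVING SUM(total) > 1223.77

Result:
customer | SUM(total)
---------+-----------
Carol    | 1628.91   
Dave     | 2907.1    
Grace    | 1973.01   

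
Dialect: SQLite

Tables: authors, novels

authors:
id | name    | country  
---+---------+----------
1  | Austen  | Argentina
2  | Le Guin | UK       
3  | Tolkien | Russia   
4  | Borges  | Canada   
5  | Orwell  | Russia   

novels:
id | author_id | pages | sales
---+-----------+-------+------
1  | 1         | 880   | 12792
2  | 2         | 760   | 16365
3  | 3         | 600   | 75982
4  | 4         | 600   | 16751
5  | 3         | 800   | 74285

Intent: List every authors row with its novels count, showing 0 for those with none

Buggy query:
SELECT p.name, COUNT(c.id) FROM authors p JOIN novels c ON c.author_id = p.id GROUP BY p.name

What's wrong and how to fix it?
Bug: INNER JOIN drops authors rows that have no matching novels rows

Fix: Use LEFT JOIN so parents without children still appear (COUNT(c.id) gives 0)

Corrected query:
SELECT p.name, COUNT(c.id) FROM authors p LEFT JOIN novels c ON c.author_id = p.id GROUP BY p.name

Result:
name    | COUNT(c.id)
--------+------------
Austen  | 1          
Borges  | 1          
Le Guin | 1          
Orwell  | 0          
Tolkien | 2          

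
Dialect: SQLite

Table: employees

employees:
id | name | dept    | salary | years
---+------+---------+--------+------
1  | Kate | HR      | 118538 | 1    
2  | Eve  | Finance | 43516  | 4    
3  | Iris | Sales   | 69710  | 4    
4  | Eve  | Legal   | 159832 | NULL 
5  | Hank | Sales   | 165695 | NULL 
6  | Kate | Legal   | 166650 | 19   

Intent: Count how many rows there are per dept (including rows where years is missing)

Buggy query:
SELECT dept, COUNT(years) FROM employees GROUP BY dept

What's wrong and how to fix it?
Bug: COUNT(column) counts non-NULL values only; rows with NULL years aren't counted

Fix: Replace COUNT(years) with COUNT(*)

Corrected query:
SELECT dept, COUNT(*) FROM employees GROUP BY dept

Result:
dept    | COUNT(*)
--------+---------
Finance | 1       
HR      | 1       
Legal   | 2       
Sales   | 2       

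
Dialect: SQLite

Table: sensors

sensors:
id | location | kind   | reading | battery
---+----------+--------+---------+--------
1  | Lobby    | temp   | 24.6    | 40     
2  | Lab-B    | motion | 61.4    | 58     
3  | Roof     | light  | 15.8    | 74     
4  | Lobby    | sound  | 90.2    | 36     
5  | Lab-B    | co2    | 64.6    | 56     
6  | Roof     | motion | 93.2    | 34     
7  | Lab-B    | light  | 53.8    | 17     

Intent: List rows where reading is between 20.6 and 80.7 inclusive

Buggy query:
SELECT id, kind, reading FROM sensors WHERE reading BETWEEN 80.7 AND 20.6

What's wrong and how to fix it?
Bug: BETWEEN expects the lower bound first; with 80.7 AND 20.6 the range is empty

Fix: Write BETWEEN 20.6 AND 80.7

Corrected query:
SELECT id, kind, reading FROM sensors WHERE reading BETWEEN 20.6 AND 80.7

Result:
id | kind   | reading
---+--------+--------
1  | temp   | 24.6   
2  | motion | 61.4   
5  | co2    | 64.6   
7  | light  | 53.8   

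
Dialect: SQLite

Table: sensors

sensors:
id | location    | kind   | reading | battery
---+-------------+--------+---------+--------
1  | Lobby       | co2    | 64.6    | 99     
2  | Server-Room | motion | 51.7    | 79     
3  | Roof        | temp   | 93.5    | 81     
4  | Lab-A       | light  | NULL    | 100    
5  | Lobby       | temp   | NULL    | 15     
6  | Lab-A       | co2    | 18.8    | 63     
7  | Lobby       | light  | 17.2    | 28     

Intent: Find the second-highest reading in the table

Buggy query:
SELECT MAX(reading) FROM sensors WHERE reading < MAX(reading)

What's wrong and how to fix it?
Bug: MAX(reading) on the right of the comparison is an aggregate-in-WHERE error

Fix: Compute the overall MAX in a subquery, then take MAX of rows below it

Corrected query:
SELECT MAX(reading) FROM sensors WHERE reading < (SELECT MAX(reading) FROM sensors)

Result:
MAX(reading)
------------
64.6        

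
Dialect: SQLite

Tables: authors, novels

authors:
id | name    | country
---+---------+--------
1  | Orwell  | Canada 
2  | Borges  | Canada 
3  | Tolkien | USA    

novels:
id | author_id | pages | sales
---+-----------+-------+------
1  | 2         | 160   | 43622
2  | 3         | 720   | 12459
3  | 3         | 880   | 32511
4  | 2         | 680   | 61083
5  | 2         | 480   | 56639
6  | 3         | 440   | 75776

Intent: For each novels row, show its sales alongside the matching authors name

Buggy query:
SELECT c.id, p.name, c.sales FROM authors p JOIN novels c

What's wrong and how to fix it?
Bug: JOIN with no ON clause produces a cartesian product; every novels row pairs with every authors row

Fix: Specify the join condition linking the foreign key to the parent id

Corrected query:
SELECT c.id, p.name, c.sales FROM authors p JOIN novels c ON c.author_id = p.id

Result:
id | name    | sales
---+---------+------
1  | Borges  | 43622
2  | Tolkien | 12459
3  | Tolkien | 32511
4  | Borges  | 61083
5  | Borges  | 56639
6  | Tolkien | 75776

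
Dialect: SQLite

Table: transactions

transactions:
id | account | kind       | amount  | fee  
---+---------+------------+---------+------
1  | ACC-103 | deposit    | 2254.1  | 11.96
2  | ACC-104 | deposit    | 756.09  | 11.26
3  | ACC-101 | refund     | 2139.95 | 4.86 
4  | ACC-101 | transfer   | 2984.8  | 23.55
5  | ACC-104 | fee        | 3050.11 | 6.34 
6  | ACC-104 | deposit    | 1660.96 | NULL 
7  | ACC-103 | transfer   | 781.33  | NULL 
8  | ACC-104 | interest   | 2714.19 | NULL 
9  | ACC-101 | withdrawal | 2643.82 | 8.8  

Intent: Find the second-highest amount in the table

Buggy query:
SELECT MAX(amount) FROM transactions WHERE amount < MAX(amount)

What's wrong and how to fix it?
Bug: The inner MAX is an aggregate inside WHERE, which is not allowed

Fix: Put the inner MAX in a scalar subquery

Corrected query:
SELECT MAX(amount) FROM transactions WHERE amount < (SELECT MAX(amount) FROM transactions)

Result:
MAX(amount)
-----------
2984.8     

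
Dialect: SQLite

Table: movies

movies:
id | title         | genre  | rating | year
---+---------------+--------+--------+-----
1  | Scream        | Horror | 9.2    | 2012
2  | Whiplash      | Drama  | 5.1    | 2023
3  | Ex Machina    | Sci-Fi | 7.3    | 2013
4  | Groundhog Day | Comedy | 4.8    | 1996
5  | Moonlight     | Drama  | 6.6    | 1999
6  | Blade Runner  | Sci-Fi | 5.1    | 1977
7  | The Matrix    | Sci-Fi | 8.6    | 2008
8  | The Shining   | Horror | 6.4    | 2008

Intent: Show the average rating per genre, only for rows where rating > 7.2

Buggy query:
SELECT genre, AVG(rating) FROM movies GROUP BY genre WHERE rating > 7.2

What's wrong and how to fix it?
Bug: WHERE cannot follow GROUP BY

Fix: Move the WHERE clause before GROUP BY

Corrected query:
SELECT genre, AVG(rating) FROM movies WHERE rating > 7.2 GROUP BY genre

Result:
genre  | AVG(rating)
-------+------------
Horror | 9.2        
Sci-Fi | 7.95       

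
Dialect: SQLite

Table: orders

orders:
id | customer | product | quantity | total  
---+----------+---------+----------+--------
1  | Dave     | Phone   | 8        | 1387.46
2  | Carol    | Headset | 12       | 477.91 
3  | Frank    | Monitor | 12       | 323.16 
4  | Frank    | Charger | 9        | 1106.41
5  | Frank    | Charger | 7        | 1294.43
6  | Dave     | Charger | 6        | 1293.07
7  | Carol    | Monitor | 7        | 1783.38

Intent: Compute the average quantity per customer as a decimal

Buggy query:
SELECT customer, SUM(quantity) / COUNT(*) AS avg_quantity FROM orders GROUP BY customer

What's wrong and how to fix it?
Bug: Both operands are integers, so '/' performs integer division and truncates

Fix: Multiply by 1.0 (or CAST to REAL) to force floating-point division

Corrected query:
SELECT customer, SUM(quantity) * 1.0 / COUNT(*) AS avg_quantity FROM orders GROUP BY customer

Result:
customer | avg_quantity
---------+-------------
Carol    | 9.5         
Dave     | 7           
Frank    | 9.333333    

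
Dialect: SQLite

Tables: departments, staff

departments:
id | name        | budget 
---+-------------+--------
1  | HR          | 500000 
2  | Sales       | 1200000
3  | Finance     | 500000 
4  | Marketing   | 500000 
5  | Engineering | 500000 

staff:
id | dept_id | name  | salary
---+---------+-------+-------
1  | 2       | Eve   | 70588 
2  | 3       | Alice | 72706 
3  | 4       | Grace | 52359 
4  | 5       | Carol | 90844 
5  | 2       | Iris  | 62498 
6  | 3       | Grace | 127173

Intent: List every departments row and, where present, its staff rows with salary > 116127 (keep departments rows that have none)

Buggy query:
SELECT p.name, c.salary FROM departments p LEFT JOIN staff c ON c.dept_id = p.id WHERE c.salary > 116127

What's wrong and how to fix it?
Bug: A WHERE condition on the right-hand table after LEFT JOIN drops unmatched parents

Fix: Move the right-table condition into the ON clause so unmatched parents are kept

Corrected query:
SELECT p.name, c.salary FROM departments p LEFT JOIN staff c ON c.dept_id = p.id AND c.salary > 116127

Result:
name        | salary
------------+-------
HR          | NULL  
Sales       | NULL  
Finance     | 127173
Marketing   | NULL  
Engineering | NULL  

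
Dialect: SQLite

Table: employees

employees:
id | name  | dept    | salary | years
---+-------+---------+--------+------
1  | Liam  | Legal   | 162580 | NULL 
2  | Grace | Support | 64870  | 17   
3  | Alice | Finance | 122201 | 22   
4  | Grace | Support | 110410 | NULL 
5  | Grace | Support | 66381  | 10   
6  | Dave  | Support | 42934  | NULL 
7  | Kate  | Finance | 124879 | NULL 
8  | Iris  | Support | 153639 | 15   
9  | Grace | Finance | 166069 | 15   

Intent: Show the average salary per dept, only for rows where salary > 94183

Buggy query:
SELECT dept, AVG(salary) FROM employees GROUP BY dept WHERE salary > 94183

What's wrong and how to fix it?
Bug: WHERE cannot follow GROUP BY

Fix: Place WHERE between FROM and GROUP BY

Corrected query:
SELECT dept, AVG(salary) FROM employees WHERE salary > 94183 GROUP BY dept

Result:
dept    | AVG(salary)  
--------+--------------
Finance | 137716.333333
Legal   | 162580       
Support | 132024.5     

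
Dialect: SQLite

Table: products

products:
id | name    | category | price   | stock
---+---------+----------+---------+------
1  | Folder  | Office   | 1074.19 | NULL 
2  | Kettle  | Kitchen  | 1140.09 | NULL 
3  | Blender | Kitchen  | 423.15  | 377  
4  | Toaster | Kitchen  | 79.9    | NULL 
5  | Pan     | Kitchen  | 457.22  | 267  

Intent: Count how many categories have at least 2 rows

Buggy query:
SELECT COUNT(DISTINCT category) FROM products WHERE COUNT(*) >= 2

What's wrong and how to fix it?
Bug: COUNT(*) cannot appear in WHERE; the per-group count doesn't exist yet

Fix: Use a subquery that GROUPs and filters with HAVING, then count its rows

Corrected query:
SELECT COUNT(*) FROM (SELECT category FROM products GROUP BY category HAVING COUNT(*) >= 2)

Result:
COUNT(*)
--------
1       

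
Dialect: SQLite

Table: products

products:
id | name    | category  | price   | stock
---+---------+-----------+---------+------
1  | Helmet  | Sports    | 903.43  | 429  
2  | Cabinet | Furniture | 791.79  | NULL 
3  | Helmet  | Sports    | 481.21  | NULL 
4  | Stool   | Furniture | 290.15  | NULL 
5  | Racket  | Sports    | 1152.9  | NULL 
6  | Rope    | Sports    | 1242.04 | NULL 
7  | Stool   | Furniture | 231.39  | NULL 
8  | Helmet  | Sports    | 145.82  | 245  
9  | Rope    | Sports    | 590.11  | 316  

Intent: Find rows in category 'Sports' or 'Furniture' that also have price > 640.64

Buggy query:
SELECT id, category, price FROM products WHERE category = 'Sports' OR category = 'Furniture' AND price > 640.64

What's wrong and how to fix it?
Bug: AND binds tighter than OR, so this parses as category = 'Sports' OR (category = 'Furniture' AND price > 640.64)

Fix: Add parentheses around the OR so the AND applies to both alternatives

Corrected query:
SELECT id, category, price FROM products WHERE (category = 'Sports' OR category = 'Furniture') AND price > 640.64

Result:
id | category  | price  
---+-----------+--------
1  | Sports    | 903.43 
2  | Furniture | 791.79 
5  | Sports    | 1152.9 
6  | Sports    | 1242.04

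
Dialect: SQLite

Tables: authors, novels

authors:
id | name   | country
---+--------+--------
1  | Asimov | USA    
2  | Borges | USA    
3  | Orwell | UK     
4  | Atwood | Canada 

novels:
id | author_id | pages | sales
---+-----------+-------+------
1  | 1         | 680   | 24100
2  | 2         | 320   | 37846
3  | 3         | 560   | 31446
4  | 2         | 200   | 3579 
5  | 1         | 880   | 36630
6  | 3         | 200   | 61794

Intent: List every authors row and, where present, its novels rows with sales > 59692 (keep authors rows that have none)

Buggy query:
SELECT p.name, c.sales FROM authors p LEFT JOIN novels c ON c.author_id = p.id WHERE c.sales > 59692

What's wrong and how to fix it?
Bug: Filtering c.sales in WHERE discards the NULL rows produced by LEFT JOIN, turning it into an inner join

Fix: Put 'c.sales > 59692' in the JOIN's ON clause instead of WHERE

Corrected query:
SELECT p.name, c.sales FROM authors p LEFT JOIN novels c ON c.author_id = p.id AND c.sales > 59692

Result:
name   | sales
-------+------
Asimov | NULL 
Borges | NULL 
Orwell | 61794
Atwood | NULL 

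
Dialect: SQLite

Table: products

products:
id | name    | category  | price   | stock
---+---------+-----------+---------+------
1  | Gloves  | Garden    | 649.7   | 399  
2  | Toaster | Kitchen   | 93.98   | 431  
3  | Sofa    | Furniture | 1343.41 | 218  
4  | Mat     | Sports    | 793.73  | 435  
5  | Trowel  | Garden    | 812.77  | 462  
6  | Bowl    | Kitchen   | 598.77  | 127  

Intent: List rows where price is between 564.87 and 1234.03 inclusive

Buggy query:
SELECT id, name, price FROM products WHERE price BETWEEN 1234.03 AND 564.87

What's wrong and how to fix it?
Bug: BETWEEN expects the lower bound first; with 1234.03 AND 564.87 the range is empty

Fix: Write BETWEEN 564.87 AND 1234.03

Corrected query:
SELECT id, name, price FROM products WHERE price BETWEEN 564.87 AND 1234.03

Result:
id | name   | price 
---+--------+-------
1  | Gloves | 649.7 
4  | Mat    | 793.73
5  | Trowel | 812.77
6  | Bowl   | 598.77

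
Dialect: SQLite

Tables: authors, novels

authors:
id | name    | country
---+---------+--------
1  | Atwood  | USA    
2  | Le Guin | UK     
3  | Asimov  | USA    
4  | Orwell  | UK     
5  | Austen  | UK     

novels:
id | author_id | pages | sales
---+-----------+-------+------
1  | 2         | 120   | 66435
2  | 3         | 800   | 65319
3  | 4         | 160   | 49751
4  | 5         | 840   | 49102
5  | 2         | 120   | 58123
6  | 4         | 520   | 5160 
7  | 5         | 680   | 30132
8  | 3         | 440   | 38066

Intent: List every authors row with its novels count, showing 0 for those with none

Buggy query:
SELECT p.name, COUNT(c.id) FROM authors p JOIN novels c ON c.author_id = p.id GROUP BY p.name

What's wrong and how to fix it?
Bug: INNER JOIN drops authors rows that have no matching novels rows

Fix: Switch to LEFT JOIN to retain unmatched parent rows

Corrected query:
SELECT p.name, COUNT(c.id) FROM authors p LEFT JOIN novels c ON c.author_id = p.id GROUP BY p.name

Result:
name    | COUNT(c.id)
--------+------------
Asimov  | 2          
Atwood  | 0          
Austen  | 2          
Le Guin | 2          
Orwell  | 2          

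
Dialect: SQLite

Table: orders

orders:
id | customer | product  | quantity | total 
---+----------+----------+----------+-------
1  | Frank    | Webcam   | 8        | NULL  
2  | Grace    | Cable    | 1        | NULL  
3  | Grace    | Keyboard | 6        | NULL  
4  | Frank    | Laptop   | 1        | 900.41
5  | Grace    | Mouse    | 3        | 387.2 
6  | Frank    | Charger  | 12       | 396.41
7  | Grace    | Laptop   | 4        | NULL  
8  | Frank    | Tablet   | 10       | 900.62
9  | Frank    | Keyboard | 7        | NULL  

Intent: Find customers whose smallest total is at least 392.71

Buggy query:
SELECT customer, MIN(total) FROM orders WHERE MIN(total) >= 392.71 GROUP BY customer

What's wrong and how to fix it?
Bug: Aggregates like MIN are computed per group after WHERE runs

Fix: Use HAVING for the per-group MIN condition

Corrected query:
SELECT customer, MIN(total) FROM orders GROUP BY customer HAVING MIN(total) >= 392.71

Result:
customer | MIN(total)
---------+-----------
Frank    | 396.41    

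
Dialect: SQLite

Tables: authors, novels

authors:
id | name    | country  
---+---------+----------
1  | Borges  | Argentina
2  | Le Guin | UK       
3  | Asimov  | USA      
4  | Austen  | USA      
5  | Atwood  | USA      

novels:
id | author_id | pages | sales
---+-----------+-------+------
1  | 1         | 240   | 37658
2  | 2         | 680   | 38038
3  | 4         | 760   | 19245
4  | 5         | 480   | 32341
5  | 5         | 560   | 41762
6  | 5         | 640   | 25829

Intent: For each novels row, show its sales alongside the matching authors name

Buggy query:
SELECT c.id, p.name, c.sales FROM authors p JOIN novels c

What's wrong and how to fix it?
Bug: Missing join condition: each novels row is matched to all authors rows instead of just its own

Fix: Add ON c.author_id = p.id to the JOIN

Corrected query:
SELECT c.id, p.name, c.sales FROM authors p JOIN novels c ON c.author_id = p.id

Result:
id | name    | sales
---+---------+------
1  | Borges  | 37658
2  | Le Guin | 38038
3  | Austen  | 19245
4  | Atwood  | 32341
5  | Atwood  | 41762
6  | Atwood  | 25829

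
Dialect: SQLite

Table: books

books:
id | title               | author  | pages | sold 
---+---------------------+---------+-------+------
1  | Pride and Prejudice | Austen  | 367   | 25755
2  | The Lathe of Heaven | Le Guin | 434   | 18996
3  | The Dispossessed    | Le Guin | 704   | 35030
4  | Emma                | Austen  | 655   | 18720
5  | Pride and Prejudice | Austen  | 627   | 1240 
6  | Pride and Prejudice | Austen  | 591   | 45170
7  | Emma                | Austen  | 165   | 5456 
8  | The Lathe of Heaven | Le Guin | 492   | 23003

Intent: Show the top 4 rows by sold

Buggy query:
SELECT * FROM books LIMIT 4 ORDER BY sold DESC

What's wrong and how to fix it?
Bug: ORDER BY cannot follow LIMIT; LIMIT is the final clause

Fix: Sort with ORDER BY, then apply LIMIT

Corrected query:
SELECT * FROM books ORDER BY sold DESC LIMIT 4

Result:
id | title               | author  | pages | sold 
---+---------------------+---------+-------+------
6  | Pride and Prejudice | Austen  | 591   | 45170
3  | The Dispossessed    | Le Guin | 704   | 35030
1  | Pride and Prejudice | Austen  | 367   | 25755
8  | The Lathe of Heaven | Le Guin | 492   | 23003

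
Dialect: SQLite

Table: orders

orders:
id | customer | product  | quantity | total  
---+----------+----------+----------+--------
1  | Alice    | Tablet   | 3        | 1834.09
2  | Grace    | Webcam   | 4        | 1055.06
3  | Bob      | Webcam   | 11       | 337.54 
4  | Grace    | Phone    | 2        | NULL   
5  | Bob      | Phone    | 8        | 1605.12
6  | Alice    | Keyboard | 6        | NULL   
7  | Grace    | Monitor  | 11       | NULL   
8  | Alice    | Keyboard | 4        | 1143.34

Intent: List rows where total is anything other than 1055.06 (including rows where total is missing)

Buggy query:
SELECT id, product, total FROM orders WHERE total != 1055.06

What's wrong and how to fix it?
Bug: Inequality against NULL is unknown, not true; rows with NULL are dropped

Fix: Add an explicit OR total IS NULL to include the missing-value rows

Corrected query:
SELECT id, product, total FROM orders WHERE total != 1055.06 OR total IS NULL

Result:
id | product  | total  
---+----------+--------
1  | Tablet   | 1834.09
3  | Webcam   | 337.54 
4  | Phone    | NULL   
5  | Phone    | 1605.12
6  | Keyboard | NULL   
7  | Monitor  | NULL   
8  | Keyboard | 1143.34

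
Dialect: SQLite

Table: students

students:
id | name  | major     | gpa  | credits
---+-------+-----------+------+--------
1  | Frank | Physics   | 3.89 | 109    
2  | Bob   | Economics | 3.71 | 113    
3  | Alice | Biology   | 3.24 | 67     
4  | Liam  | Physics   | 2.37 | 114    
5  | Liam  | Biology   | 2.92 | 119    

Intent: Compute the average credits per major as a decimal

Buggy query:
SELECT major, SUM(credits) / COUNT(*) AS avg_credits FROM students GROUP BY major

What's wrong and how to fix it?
Bug: Both operands are integers, so '/' performs integer division and truncates

Fix: Cast one side to REAL so the division keeps the fractional part

Corrected query:
SELECT major, SUM(credits) * 1.0 / COUNT(*) AS avg_credits FROM students GROUP BY major

Result:
major     | avg_credits
----------+------------
Biology   | 93         
Economics | 113        
Physics   | 111.5      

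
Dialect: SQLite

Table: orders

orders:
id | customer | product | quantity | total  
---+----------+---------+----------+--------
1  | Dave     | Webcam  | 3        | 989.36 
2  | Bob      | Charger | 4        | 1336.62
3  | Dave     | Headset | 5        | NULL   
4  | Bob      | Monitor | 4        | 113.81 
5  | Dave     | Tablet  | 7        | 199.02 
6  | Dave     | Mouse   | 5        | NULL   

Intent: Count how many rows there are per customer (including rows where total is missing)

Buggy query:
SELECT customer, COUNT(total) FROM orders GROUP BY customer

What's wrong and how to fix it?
Bug: COUNT(total) skips NULLs, so groups with missing total are undercounted

Fix: Use COUNT(*) to count all rows regardless of NULL

Corrected query:
SELECT customer, COUNT(*) FROM orders GROUP BY customer

Result:
customer | COUNT(*)
---------+---------
Bob      | 2       
Dave     | 4       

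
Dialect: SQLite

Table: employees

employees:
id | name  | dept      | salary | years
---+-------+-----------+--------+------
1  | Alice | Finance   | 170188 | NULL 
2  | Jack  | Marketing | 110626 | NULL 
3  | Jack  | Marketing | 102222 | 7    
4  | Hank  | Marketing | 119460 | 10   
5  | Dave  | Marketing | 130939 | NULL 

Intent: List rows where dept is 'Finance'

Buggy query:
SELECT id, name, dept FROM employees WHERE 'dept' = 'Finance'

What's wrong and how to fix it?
Bug: Single quotes denote string literals in SQL; the column name is being compared as a constant string

Fix: Reference the column as dept without single quotes

Corrected query:
SELECT id, name, dept FROM employees WHERE dept = 'Finance'

Result:
id | name  | dept   
---+-------+--------
1  | Alice | Finance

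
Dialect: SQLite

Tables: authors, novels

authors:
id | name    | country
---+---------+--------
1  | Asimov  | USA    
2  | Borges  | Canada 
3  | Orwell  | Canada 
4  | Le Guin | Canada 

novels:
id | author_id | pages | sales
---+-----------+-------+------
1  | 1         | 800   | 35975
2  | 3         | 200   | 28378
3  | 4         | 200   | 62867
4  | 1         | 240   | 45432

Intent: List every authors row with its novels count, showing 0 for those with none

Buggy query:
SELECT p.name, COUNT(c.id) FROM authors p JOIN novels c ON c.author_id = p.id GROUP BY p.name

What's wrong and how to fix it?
Bug: INNER JOIN drops authors rows that have no matching novels rows

Fix: Switch to LEFT JOIN to retain unmatched parent rows

Corrected query:
SELECT p.name, COUNT(c.id) FROM authors p LEFT JOIN novels c ON c.author_id = p.id GROUP BY p.name

Result:
name    | COUNT(c.id)
--------+------------
Asimov  | 2          
Borges  | 0          
Le Guin | 1          
Orwell  | 1          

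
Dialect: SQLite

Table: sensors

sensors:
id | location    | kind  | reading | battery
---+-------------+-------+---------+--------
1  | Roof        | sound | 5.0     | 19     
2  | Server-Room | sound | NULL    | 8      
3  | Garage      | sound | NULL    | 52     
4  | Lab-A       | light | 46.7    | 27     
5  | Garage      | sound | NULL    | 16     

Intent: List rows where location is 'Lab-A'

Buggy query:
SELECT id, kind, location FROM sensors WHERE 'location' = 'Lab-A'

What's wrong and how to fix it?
Bug: Single quotes denote string literals in SQL; the column name is being compared as a constant string

Fix: Remove the quotes around the column name (or use double quotes for an identifier)

Corrected query:
SELECT id, kind, location FROM sensors WHERE location = 'Lab-A'

Result:
id | kind  | location
---+-------+---------
4  | light | Lab-A   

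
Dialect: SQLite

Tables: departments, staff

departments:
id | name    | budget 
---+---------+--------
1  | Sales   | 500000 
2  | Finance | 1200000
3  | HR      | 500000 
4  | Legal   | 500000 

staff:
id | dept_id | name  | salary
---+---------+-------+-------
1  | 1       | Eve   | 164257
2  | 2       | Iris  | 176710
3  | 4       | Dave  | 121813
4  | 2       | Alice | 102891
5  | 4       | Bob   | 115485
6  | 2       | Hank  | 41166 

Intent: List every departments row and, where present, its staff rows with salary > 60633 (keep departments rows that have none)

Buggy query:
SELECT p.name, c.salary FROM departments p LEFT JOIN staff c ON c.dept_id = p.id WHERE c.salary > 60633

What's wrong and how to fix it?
Bug: A WHERE condition on the right-hand table after LEFT JOIN drops unmatched parents

Fix: Put 'c.salary > 60633' in the JOIN's ON clause instead of WHERE

Corrected query:
SELECT p.name, c.salary FROM departments p LEFT JOIN staff c ON c.dept_id = p.id AND c.salary > 60633

Result:
name    | salary
--------+-------
Sales   | 164257
Finance | 102891
Finance | 176710
HR      | NULL  
Legal   | 115485
Legal   | 121813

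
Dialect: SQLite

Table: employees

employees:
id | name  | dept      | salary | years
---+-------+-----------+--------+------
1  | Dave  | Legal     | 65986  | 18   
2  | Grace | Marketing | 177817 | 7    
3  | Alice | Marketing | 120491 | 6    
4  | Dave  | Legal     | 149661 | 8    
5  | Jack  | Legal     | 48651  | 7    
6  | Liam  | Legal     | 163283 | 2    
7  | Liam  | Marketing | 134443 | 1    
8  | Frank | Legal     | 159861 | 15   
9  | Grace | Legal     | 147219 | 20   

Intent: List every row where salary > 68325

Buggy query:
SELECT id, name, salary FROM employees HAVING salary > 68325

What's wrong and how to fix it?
Bug: HAVING filters the output of aggregation, but this query has no GROUP BY and no aggregate functions, so SQLite rejects it (HAVING clause on a non-aggregate query); the condition here is per row

Fix: Use WHERE for row-level filtering

Corrected query:
SELECT id, name, salary FROM employees WHERE salary > 68325

Result:
id | name  | salary
---+-------+-------
2  | Grace | 177817
3  | Alice | 120491
4  | Dave  | 149661
6  | Liam  | 163283
7  | Liam  | 134443
8  | Frank | 159861
9  | Grace | 147219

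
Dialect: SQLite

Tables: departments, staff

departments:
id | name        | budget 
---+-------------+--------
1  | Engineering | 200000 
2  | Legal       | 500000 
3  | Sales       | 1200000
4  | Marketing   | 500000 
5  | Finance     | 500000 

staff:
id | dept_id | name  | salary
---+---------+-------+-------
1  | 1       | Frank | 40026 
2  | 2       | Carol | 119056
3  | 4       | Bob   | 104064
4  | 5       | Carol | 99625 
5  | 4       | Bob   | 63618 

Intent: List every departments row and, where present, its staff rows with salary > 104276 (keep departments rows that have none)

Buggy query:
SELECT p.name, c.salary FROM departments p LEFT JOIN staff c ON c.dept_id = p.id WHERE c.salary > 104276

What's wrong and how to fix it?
Bug: Filtering c.salary in WHERE discards the NULL rows produced by LEFT JOIN, turning it into an inner join

Fix: Move the right-table condition into the ON clause so unmatched parents are kept

Corrected query:
SELECT p.name, c.salary FROM departments p LEFT JOIN staff c ON c.dept_id = p.id AND c.salary > 104276

Result:
name        | salary
------------+-------
Engineering | NULL  
Legal       | 119056
Sales       | NULL  
Marketing   | NULL  
Finance     | NULL  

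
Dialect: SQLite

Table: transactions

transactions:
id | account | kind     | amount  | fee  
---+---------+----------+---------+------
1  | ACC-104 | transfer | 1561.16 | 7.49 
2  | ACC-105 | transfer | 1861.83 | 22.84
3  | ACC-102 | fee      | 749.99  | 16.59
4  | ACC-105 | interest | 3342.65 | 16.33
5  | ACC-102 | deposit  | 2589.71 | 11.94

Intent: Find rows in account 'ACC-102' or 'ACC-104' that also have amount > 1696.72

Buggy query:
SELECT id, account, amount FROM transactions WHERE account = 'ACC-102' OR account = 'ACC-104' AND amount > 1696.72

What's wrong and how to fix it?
Bug: AND binds tighter than OR, so this parses as account = 'ACC-102' OR (account = 'ACC-104' AND amount > 1696.72)

Fix: Group the OR with parentheses (or use IN), then AND the threshold

Corrected query:
SELECT id, account, amount FROM transactions WHERE (account = 'ACC-102' OR account = 'ACC-104') AND amount > 1696.72

Result:
id | account | amount 
---+---------+--------
5  | ACC-102 | 2589.71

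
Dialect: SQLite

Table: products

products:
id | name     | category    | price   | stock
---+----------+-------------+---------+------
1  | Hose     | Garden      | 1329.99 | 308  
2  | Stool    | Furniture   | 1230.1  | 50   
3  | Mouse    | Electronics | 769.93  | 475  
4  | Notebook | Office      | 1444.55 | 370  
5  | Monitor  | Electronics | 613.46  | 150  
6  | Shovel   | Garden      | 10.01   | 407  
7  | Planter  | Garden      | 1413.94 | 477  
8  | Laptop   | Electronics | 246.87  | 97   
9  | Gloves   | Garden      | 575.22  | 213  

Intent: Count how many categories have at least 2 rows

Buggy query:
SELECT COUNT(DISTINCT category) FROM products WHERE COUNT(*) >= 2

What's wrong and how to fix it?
Bug: WHERE filters individual rows, not groups, so a group-level COUNT is invalid there

Fix: Use a subquery that GROUPs and filters with HAVING, then count its rows

Corrected query:
SELECT COUNT(*) FROM (SELECT category FROM products GROUP BY category HAVING COUNT(*) >= 2)

Result:
COUNT(*)
--------
2       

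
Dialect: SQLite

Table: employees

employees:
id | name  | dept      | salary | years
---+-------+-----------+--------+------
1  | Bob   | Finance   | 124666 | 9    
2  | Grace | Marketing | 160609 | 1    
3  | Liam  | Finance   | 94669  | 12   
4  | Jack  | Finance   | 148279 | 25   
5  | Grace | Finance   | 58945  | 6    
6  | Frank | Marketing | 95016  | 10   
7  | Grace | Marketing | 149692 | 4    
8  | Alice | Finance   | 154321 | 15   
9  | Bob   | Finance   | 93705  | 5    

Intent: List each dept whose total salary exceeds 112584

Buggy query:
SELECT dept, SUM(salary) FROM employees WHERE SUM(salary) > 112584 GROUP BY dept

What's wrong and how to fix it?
Bug: WHERE runs before GROUP BY, so aggregates aren't available there

Fix: Use HAVING (which filters groups after aggregation) instead of WHERE

Corrected query:
SELECT dept, SUM(salary) FROM employees GROUP BY dept HAVING SUM(salary) > 112584

Result:
dept      | SUM(salary)
----------+------------
Finance   | 674585     
Marketing | 405317     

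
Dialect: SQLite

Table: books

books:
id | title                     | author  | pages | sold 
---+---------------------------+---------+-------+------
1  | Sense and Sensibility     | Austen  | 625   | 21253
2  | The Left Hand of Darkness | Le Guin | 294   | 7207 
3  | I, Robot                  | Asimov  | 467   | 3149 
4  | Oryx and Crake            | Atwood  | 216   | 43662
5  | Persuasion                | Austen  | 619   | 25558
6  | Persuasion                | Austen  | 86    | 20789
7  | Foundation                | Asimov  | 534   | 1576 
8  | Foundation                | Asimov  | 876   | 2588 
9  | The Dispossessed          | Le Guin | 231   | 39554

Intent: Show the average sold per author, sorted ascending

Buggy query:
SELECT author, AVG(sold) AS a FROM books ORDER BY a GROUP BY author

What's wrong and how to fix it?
Bug: ORDER BY appears before GROUP BY; SQL clause order requires GROUP BY first

Fix: Reorder: SELECT … FROM … GROUP BY … ORDER BY …

Corrected query:
SELECT author, AVG(sold) AS a FROM books GROUP BY author ORDER BY a

Result:
author  | a           
--------+-------------
Asimov  | 2437.666667 
Austen  | 22533.333333
Le Guin | 23380.5     
Atwood  | 43662       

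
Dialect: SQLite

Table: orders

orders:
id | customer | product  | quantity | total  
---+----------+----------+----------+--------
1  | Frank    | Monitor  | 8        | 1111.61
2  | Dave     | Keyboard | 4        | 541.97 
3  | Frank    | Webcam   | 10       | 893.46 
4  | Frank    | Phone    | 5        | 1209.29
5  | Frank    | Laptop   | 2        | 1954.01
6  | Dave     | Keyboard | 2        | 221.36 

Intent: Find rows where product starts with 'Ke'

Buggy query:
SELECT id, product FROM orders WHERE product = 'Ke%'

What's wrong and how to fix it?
Bug: '=' compares the literal string including the % character; pattern matching needs LIKE

Fix: Use LIKE for wildcard pattern matching

Corrected query:
SELECT id, product FROM orders WHERE product LIKE 'Ke%'

Result:
id | product 
---+---------
2  | Keyboard
6  | Keyboard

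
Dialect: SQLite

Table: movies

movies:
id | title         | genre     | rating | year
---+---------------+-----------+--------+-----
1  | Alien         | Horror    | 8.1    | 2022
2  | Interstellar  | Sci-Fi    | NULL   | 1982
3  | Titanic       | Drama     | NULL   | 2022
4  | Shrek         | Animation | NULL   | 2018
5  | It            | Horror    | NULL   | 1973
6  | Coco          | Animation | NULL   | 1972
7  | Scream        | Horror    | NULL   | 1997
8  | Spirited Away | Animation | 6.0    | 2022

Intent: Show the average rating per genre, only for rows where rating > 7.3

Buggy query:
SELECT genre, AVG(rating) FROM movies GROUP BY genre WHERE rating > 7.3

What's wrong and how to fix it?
Bug: Row-level WHERE must come before GROUP BY in the clause order

Fix: Place WHERE between FROM and GROUP BY

Corrected query:
SELECT genre, AVG(rating) FROM movies WHERE rating > 7.3 GROUP BY genre

Result:
genre  | AVG(rating)
-------+------------
Horror | 8.1        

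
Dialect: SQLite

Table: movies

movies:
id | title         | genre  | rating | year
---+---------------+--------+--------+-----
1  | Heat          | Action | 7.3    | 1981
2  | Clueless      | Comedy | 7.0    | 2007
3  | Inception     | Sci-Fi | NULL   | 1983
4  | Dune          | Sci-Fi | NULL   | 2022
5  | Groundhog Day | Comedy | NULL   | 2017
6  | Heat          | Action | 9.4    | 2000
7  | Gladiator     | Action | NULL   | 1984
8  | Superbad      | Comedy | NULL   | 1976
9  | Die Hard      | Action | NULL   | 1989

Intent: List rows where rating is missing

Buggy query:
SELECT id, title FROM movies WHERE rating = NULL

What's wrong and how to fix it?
Bug: Comparing to NULL with '=' never matches; NULL = NULL is unknown, not true

Fix: Use IS NULL to test for NULL

Corrected query:
SELECT id, title FROM movies WHERE rating IS NULL

Result:
id | title        
---+--------------
3  | Inception    
4  | Dune         
5  | Groundhog Day
7  | Gladiator    
8  | Superbad     
9  | Die Hard     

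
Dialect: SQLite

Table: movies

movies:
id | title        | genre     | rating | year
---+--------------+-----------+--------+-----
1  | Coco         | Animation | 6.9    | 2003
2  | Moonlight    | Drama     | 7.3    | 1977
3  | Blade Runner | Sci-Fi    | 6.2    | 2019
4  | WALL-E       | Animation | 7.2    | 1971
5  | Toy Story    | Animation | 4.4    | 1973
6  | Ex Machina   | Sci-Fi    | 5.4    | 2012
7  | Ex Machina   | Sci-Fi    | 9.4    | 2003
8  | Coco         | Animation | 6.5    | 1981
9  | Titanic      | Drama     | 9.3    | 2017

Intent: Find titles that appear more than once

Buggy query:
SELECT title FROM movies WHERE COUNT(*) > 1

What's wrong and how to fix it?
Bug: COUNT(*) is an aggregate and cannot be used in WHERE

Fix: GROUP BY title, then filter groups with HAVING COUNT(*) > 1

Corrected query:
SELECT title FROM movies GROUP BY title HAVING COUNT(*) > 1

Result:
title     
----------
Coco      
Ex Machina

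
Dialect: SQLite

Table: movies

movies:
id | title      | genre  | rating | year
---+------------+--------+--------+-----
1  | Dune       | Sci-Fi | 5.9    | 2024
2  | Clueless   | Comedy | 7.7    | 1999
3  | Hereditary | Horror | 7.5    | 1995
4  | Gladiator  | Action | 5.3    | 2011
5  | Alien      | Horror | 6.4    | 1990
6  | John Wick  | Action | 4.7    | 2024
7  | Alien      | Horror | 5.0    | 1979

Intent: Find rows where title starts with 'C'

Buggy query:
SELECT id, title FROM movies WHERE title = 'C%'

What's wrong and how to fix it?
Bug: Wildcards only work with LIKE; '=' treats '%' as a literal character

Fix: Use LIKE for wildcard pattern matching

Corrected query:
SELECT id, title FROM movies WHERE title LIKE 'C%'

Result:
id | title   
---+---------
2  | Clueless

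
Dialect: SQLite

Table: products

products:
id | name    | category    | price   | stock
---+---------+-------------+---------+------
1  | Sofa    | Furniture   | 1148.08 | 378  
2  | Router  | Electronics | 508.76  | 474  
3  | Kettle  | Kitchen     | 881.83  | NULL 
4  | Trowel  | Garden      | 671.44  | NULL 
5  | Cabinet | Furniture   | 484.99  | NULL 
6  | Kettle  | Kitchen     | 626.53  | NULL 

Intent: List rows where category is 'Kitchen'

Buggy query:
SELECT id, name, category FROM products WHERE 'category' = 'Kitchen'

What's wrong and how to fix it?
Bug: Single quotes denote string literals in SQL; the column name is being compared as a constant string

Fix: Remove the quotes around the column name (or use double quotes for an identifier)

Corrected query:
SELECT id, name, category FROM products WHERE category = 'Kitchen'

Result:
id | name   | category
---+--------+---------
3  | Kettle | Kitchen 
6  | Kettle | Kitchen 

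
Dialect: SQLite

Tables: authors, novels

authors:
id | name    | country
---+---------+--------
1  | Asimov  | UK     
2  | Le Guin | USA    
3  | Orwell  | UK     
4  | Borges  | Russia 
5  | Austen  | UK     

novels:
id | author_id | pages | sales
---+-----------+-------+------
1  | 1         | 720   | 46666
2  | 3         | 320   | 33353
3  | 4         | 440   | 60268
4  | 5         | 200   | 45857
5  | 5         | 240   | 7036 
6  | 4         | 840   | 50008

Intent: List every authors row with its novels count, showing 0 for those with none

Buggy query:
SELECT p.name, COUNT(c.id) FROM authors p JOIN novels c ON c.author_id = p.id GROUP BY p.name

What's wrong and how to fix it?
Bug: An inner join excludes parents with zero children

Fix: Use LEFT JOIN so parents without children still appear (COUNT(c.id) gives 0)

Corrected query:
SELECT p.name, COUNT(c.id) FROM authors p LEFT JOIN novels c ON c.author_id = p.id GROUP BY p.name

Result:
name    | COUNT(c.id)
--------+------------
Asimov  | 1          
Austen  | 2          
Borges  | 2          
Le Guin | 0          
Orwell  | 1          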